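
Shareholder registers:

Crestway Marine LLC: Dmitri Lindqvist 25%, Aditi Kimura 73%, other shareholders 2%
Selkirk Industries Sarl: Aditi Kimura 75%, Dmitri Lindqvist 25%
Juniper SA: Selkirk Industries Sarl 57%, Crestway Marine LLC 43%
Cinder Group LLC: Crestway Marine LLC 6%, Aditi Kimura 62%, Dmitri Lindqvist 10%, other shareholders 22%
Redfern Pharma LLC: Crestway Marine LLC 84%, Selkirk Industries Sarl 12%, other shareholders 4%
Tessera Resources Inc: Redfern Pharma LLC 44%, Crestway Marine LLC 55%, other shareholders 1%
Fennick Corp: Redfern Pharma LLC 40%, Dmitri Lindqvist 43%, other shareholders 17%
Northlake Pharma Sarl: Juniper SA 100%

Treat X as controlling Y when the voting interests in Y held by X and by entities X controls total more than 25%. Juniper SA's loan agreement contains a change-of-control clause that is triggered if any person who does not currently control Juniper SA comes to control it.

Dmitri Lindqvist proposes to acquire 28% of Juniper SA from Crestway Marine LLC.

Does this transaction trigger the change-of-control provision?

Yes

The purchase adds only to Dmitri's holdings (Crestway's stake shrinks), so Dmitri is the only person who could newly come to control Juniper.
Dmitri holds 43% of Fennick, so Dmitri controls Fennick.
Neither Dmitri nor any entity Dmitri controls holds any voting interest in Juniper.
So before the transaction, Dmitri does not control Juniper.
After the purchase, Dmitri holds 28% of Juniper directly, and Crestway's stake falls to 15%.
Dmitri holds 28% of Juniper, so Dmitri controls Juniper.
Dmitri did not control Juniper before and does after, so the clause is triggered.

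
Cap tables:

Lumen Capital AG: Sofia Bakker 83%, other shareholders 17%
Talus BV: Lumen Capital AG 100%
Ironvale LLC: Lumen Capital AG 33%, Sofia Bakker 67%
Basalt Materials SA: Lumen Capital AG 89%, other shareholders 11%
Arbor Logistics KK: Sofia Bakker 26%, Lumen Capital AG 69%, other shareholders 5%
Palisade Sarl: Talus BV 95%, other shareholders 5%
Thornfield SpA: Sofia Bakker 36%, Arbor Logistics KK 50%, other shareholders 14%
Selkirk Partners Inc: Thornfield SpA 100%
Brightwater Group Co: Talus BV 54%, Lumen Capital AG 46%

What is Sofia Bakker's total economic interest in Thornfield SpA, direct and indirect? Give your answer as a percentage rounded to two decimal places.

77.64%

Sofia reaches Thornfield along 3 paths.
Direct stake: 36% = 36%.
Via Arbor: 26% × 50% = 13%.
Via Lumen → Arbor: 83% × 69% × 50% = 28.635%.
Total: 36% + 13% + 28.635% = 77.635%.
Rounded: 77.64%.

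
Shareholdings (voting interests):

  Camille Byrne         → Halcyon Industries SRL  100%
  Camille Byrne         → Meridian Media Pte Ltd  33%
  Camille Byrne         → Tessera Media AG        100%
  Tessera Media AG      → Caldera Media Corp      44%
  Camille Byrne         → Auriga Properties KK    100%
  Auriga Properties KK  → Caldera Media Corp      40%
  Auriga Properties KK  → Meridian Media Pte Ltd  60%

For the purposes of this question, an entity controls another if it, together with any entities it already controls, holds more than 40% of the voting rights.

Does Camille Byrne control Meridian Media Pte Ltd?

Camille holds 100% of Auriga, so Camille controls Auriga.
Camille and Auriga together hold 33% + 60% = 93% of Meridian, so Camille controls Meridian.

Yes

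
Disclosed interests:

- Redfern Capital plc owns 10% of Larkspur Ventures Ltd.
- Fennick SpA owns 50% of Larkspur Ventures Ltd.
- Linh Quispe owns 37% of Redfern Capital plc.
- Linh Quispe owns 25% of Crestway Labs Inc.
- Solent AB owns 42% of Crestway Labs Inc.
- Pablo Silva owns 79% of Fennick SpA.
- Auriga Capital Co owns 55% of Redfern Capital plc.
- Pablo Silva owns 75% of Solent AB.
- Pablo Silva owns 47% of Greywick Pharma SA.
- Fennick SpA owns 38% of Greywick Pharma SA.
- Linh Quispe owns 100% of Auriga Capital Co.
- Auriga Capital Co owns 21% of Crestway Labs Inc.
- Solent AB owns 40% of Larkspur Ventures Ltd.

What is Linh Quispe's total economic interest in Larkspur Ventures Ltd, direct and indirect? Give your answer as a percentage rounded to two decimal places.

9.20%

Linh reaches Larkspur along 2 paths.
Via Redfern: 37% × 10% = 3.7%.
Via Auriga → Redfern: 100% × 55% × 10% = 5.5%.
Total: 3.7% + 5.5% = 9.2%.
Rounded: 9.20%.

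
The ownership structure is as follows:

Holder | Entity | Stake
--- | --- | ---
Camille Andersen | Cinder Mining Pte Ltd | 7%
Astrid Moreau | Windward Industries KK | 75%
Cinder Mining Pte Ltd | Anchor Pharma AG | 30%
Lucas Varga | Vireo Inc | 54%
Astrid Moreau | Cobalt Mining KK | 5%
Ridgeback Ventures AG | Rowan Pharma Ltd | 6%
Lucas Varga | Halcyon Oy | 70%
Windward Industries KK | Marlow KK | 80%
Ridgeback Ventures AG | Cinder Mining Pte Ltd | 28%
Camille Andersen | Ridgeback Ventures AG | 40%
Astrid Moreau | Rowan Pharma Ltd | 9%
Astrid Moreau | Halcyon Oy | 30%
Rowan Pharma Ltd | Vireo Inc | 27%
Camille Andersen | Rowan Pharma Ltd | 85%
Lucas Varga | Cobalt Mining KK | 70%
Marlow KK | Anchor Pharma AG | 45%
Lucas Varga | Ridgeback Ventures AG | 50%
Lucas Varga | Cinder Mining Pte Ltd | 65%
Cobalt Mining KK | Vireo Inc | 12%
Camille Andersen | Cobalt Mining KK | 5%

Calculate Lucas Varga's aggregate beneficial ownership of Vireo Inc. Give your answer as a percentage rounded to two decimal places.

Lucas reaches Vireo along 3 paths.
Via Ridgeback → Rowan: 50% × 6% × 27% = 0.81%.
Direct stake: 54% = 54%.
Via Cobalt: 70% × 12% = 8.4%.
Total: 0.81% + 54% + 8.4% = 63.21%.

63.21%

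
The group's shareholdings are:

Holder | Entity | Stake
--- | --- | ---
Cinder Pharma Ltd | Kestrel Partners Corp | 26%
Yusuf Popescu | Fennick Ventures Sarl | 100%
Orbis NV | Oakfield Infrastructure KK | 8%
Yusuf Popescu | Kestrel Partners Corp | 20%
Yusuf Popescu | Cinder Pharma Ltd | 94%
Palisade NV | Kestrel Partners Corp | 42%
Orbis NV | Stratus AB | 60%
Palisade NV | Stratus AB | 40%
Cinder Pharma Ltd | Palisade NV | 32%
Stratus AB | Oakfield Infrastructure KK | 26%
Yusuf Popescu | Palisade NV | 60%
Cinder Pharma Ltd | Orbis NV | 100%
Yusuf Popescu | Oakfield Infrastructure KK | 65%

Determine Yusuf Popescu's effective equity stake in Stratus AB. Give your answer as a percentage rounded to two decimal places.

Yusuf reaches Stratus along 3 paths.
Via Cinder → Palisade: 94% × 32% × 40% = 12.032%.
Via Palisade: 60% × 40% = 24%.
Via Cinder → Orbis: 94% × 100% × 60% = 56.4%.
Total: 12.032% + 24% + 56.4% = 92.432%.
Rounded: 92.43%.

92.43%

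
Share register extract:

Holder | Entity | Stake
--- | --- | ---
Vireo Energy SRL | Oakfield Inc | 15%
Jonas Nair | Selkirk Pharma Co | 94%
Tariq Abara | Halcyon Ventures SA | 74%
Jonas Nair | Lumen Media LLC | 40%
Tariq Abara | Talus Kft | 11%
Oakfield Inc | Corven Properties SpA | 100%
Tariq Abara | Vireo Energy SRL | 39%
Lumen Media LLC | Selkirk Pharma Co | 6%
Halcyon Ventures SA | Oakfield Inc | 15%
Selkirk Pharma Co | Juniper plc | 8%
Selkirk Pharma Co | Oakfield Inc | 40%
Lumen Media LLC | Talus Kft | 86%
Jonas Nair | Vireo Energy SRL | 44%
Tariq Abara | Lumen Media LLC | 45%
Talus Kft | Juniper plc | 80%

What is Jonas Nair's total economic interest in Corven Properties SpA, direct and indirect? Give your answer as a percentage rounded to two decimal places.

45.16%

Jonas reaches Corven along 3 paths.
Via Selkirk → Oakfield: 94% × 40% × 100% = 37.6%.
Via Lumen → Selkirk → Oakfield: 40% × 6% × 40% × 100% = 0.96%.
Via Vireo → Oakfield: 44% × 15% × 100% = 6.6%.
Total: 37.6% + 0.96% + 6.6% = 45.16%.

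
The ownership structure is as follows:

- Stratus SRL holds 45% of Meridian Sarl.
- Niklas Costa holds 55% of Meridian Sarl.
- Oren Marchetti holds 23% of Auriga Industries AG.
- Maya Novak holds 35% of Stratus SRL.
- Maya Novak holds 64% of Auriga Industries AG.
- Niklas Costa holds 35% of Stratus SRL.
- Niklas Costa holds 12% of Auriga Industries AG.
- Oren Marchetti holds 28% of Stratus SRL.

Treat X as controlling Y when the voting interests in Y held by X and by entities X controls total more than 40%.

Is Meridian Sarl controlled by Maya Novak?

Maya holds 64% of Auriga, so Maya controls Auriga.
Neither Maya nor any entity Maya controls holds any voting interest in Meridian.
So Maya does not control Meridian.

No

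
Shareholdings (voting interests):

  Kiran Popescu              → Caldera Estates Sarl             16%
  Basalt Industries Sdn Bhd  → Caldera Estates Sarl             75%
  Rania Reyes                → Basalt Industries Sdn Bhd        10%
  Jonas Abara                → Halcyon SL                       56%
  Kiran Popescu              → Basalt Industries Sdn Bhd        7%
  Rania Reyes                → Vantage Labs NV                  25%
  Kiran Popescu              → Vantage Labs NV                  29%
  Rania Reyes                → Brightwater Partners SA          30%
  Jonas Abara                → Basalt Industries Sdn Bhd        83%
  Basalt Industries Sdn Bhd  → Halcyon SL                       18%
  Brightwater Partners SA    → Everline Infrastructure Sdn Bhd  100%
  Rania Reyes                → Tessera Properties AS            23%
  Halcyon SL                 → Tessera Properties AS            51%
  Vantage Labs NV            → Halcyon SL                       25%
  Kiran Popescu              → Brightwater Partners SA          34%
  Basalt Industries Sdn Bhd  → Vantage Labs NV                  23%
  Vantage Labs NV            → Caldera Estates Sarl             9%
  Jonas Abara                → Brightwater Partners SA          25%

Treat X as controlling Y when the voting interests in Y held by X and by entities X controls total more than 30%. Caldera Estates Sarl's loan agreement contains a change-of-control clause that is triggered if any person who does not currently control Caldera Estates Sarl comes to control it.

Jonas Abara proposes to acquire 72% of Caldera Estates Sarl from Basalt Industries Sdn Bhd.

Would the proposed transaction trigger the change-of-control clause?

The purchase adds only to Jonas's holdings (Basalt's stake shrinks), so Jonas is the only person who could newly come to control Caldera.
Jonas holds 83% of Basalt, so Jonas controls Basalt.
Basalt holds 75% of Caldera, so Jonas controls Caldera.
So Jonas already controls Caldera before the transaction.
After the purchase, Jonas holds 72% of Caldera directly, and Basalt's stake falls to 3%.
Jonas controlled Caldera already, so this is not a new person acquiring control; every other person's position is unchanged or reduced.
No new person acquires control, so the clause is not triggered.

No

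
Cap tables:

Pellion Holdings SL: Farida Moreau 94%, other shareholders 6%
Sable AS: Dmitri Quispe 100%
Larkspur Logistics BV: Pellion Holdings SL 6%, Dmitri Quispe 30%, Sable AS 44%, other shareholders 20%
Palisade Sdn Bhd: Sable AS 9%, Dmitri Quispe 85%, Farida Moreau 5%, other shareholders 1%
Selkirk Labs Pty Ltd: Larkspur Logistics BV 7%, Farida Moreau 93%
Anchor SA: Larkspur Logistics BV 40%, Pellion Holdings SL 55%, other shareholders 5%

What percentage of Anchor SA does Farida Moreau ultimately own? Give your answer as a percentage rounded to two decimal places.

Farida reaches Anchor along 2 paths.
Via Pellion → Larkspur: 94% × 6% × 40% = 2.256%.
Via Pellion: 94% × 55% = 51.7%.
Total: 2.256% + 51.7% = 53.956%.
Rounded: 53.96%.

53.96%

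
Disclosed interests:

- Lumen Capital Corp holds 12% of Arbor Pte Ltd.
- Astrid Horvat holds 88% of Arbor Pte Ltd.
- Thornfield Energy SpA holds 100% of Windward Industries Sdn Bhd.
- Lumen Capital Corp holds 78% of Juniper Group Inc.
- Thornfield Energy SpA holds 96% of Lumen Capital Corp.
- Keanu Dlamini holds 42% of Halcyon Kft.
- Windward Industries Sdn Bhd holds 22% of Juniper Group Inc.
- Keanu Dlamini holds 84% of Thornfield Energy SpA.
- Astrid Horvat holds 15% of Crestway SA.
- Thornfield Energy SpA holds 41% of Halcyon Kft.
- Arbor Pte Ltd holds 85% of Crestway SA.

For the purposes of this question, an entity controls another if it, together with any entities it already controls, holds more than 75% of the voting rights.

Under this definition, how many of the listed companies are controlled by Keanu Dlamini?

5

Keanu holds 84% of Thornfield, so Keanu controls Thornfield.
Keanu and Thornfield together hold 42% + 41% = 83% of Halcyon, so Keanu controls Halcyon.
Thornfield holds 96% of Lumen, so Keanu controls Lumen.
Thornfield holds 100% of Windward, so Keanu controls Windward.
Windward and Lumen together hold 22% + 78% = 100% of Juniper, so Keanu controls Juniper.
No other company's threshold is met.
Keanu controls 5 companies.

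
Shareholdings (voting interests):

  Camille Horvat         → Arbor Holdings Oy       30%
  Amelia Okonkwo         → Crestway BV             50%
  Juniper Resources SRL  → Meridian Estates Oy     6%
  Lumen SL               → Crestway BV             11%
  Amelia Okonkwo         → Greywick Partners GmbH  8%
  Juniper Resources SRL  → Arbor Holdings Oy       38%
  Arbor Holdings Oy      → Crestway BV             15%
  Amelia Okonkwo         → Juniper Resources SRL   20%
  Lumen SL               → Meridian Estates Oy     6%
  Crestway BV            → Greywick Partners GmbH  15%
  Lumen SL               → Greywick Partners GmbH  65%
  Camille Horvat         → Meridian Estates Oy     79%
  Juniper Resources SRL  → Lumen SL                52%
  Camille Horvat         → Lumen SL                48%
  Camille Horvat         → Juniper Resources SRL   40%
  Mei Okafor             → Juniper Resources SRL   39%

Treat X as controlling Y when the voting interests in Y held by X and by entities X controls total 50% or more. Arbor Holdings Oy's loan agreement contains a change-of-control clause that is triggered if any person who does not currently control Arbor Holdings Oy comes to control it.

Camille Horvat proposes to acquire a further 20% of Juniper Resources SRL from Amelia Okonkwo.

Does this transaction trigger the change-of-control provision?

The purchase adds only to Camille's holdings (Amelia's stake shrinks), so Camille is the only person who could newly come to control Arbor.
Camille holds 79% of Meridian, so Camille controls Meridian.
In Arbor, Camille's side holds only 30%, not ≥ 50%.
So before the transaction, Camille does not control Arbor.
After the purchase, Camille's direct stake in Juniper rises to 40% + 20% = 60%, and Amelia's stake falls to 0%.
Camille holds 60% of Juniper, so Camille controls Juniper.
Juniper and Camille together hold 38% + 30% = 68% of Arbor, so Camille controls Arbor.
Camille did not control Arbor before and does after, so the clause is triggered.

Yes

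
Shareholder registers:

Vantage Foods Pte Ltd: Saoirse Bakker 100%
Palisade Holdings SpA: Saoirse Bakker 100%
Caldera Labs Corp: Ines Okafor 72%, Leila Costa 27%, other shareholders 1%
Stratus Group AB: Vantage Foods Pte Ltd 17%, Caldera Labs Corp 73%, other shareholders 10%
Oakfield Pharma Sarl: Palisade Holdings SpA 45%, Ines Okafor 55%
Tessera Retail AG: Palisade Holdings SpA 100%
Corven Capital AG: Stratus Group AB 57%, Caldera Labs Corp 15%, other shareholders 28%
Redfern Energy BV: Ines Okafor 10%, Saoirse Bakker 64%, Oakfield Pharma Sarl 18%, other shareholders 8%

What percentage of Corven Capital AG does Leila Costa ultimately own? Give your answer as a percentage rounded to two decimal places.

15.28%

Leila reaches Corven along 2 paths.
Via Caldera → Stratus: 27% × 73% × 57% = 11.2347%.
Via Caldera: 27% × 15% = 4.05%.
Total: 11.2347% + 4.05% = 15.2847%.
Rounded: 15.28%.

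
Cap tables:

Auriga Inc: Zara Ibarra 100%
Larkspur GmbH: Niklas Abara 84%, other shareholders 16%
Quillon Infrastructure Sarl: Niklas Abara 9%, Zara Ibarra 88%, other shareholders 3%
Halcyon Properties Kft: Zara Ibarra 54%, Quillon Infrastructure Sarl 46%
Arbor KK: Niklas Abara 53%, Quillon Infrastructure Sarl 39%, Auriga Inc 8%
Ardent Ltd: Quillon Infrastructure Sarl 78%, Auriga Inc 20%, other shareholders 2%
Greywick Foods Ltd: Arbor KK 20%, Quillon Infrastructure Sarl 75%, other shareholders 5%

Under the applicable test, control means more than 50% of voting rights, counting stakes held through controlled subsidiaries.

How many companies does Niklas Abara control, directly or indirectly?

2

Niklas holds 84% of Larkspur, so Niklas controls Larkspur.
Niklas holds 53% of Arbor, so Niklas controls Arbor.
No other company's threshold is met.
Niklas controls 2 companies.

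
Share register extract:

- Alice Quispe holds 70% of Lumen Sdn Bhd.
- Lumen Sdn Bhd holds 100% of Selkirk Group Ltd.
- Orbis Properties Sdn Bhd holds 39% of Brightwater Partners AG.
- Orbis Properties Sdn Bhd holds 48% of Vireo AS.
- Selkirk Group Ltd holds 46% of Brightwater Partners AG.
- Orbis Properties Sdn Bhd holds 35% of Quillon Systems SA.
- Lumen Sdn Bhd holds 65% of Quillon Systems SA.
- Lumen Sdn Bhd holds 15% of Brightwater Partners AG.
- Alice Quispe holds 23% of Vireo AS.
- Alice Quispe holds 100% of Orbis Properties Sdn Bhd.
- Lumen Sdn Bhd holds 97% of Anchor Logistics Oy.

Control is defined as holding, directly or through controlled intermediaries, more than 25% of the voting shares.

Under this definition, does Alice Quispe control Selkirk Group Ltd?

Alice holds 70% of Lumen, so Alice controls Lumen.
Lumen holds 100% of Selkirk, so Alice controls Selkirk.

Yes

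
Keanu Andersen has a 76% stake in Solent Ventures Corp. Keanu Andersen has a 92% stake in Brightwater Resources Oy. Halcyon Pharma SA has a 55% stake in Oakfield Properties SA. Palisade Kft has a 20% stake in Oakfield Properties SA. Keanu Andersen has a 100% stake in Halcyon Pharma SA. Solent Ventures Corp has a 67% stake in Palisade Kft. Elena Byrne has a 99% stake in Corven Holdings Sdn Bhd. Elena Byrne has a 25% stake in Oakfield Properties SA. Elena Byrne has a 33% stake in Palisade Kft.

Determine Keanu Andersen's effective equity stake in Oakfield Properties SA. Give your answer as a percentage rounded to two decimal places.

65.18%

Keanu reaches Oakfield along 2 paths.
Via Halcyon: 100% × 55% = 55%.
Via Solent → Palisade: 76% × 67% × 20% = 10.184%.
Total: 55% + 10.184% = 65.184%.
Rounded: 65.18%.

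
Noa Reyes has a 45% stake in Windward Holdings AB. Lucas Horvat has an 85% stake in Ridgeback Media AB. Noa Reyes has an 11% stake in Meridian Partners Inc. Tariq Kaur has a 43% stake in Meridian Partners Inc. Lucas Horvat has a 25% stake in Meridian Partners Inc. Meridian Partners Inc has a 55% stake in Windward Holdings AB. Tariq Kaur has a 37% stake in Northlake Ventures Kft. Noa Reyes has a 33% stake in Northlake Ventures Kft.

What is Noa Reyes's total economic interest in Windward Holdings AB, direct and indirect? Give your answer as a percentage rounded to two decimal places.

51.05%

Noa reaches Windward along 2 paths.
Direct stake: 45% = 45%.
Via Meridian: 11% × 55% = 6.05%.
Total: 45% + 6.05% = 51.05%.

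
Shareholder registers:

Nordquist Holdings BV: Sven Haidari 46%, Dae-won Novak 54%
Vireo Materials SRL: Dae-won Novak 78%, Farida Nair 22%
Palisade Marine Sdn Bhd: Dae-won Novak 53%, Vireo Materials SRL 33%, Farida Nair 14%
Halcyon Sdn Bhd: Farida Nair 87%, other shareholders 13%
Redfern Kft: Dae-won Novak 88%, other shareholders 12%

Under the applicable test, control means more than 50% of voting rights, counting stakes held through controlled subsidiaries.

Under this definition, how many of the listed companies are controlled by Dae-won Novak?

Dae-won holds 54% of Nordquist, so Dae-won controls Nordquist.
Dae-won holds 78% of Vireo, so Dae-won controls Vireo.
Dae-won and Vireo together hold 53% + 33% = 86% of Palisade, so Dae-won controls Palisade.
Dae-won holds 88% of Redfern, so Dae-won controls Redfern.
No other company's threshold is met.
Dae-won controls 4 companies.

4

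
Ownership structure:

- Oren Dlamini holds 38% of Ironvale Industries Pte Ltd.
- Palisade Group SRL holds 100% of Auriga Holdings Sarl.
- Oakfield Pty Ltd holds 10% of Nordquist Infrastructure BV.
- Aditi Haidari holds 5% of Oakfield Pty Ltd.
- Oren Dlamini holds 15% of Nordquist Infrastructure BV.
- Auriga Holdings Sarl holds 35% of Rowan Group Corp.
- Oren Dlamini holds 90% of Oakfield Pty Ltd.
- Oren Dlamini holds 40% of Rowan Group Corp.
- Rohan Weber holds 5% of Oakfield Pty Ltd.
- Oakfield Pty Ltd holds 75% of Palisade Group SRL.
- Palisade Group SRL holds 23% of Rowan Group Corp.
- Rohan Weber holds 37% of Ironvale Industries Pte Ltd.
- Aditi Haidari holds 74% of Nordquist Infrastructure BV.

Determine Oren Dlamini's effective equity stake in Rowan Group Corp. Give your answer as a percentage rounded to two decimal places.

79.15%

Oren reaches Rowan along 3 paths.
Direct stake: 40% = 40%.
Via Oakfield → Palisade → Auriga: 90% × 75% × 100% × 35% = 23.625%.
Via Oakfield → Palisade: 90% × 75% × 23% = 15.525%.
Total: 40% + 23.625% + 15.525% = 79.15%.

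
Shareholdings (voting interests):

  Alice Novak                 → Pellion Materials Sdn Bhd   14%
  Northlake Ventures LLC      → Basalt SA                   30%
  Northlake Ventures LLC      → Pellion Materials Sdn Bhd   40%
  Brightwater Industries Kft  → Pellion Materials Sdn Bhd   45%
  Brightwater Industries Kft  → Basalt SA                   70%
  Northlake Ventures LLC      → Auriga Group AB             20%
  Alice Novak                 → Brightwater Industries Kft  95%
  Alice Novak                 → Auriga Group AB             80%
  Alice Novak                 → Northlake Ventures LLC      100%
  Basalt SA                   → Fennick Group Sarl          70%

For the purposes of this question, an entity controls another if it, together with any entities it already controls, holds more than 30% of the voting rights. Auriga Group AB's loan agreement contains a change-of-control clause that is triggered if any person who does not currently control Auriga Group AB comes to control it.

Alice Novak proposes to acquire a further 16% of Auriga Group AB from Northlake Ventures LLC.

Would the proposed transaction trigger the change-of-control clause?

The purchase adds only to Alice's holdings (Northlake's stake shrinks), so Alice is the only person who could newly come to control Auriga.
Alice holds 100% of Northlake, so Alice controls Northlake.
Alice and Northlake together hold 80% + 20% = 100% of Auriga, so Alice controls Auriga.
So Alice already controls Auriga before the transaction.
After the purchase, Alice's direct stake in Auriga rises to 80% + 16% = 96%, and Northlake's stake falls to 4%.
Alice controlled Auriga already, so this is not a new person acquiring control; every other person's position is unchanged or reduced.
No new person acquires control, so the clause is not triggered.

No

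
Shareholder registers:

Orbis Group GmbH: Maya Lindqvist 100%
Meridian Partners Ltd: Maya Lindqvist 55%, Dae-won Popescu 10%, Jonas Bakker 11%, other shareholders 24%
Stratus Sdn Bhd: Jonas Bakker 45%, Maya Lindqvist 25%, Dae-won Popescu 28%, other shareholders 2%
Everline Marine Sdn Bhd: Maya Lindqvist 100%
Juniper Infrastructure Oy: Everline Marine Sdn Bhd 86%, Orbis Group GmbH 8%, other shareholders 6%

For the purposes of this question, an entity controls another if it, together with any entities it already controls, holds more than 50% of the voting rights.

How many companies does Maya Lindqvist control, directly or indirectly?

4

Maya holds 100% of Orbis, so Maya controls Orbis.
Maya holds 55% of Meridian, so Maya controls Meridian.
Maya holds 100% of Everline, so Maya controls Everline.
Everline and Orbis together hold 86% + 8% = 94% of Juniper, so Maya controls Juniper.
No other company's threshold is met.
Maya controls 4 companies.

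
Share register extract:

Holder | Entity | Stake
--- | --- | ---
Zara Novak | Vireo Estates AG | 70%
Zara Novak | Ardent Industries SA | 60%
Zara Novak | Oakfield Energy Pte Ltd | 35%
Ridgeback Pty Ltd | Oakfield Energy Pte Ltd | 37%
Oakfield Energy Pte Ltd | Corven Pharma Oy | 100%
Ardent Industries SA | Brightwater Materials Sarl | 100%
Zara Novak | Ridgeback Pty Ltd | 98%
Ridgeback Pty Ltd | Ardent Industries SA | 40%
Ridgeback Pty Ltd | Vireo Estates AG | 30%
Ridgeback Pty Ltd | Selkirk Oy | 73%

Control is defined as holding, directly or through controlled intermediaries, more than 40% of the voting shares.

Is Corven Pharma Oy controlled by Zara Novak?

Yes

Zara holds 98% of Ridgeback, so Zara controls Ridgeback.
Zara and Ridgeback together hold 35% + 37% = 72% of Oakfield, so Zara controls Oakfield.
Oakfield holds 100% of Corven, so Zara controls Corven.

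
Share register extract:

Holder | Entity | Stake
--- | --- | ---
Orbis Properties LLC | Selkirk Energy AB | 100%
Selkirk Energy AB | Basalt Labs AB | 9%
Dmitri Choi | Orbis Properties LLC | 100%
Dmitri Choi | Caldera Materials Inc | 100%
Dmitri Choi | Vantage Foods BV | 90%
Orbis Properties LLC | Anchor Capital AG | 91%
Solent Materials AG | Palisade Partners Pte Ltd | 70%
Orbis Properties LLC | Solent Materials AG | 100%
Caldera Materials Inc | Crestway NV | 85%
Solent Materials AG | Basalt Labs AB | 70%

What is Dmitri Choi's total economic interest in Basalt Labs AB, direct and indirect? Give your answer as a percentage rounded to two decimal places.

Dmitri reaches Basalt along 2 paths.
Via Orbis → Solent: 100% × 100% × 70% = 70%.
Via Orbis → Selkirk: 100% × 100% × 9% = 9%.
Total: 70% + 9% = 79%.
Rounded: 79.00%.

79.00%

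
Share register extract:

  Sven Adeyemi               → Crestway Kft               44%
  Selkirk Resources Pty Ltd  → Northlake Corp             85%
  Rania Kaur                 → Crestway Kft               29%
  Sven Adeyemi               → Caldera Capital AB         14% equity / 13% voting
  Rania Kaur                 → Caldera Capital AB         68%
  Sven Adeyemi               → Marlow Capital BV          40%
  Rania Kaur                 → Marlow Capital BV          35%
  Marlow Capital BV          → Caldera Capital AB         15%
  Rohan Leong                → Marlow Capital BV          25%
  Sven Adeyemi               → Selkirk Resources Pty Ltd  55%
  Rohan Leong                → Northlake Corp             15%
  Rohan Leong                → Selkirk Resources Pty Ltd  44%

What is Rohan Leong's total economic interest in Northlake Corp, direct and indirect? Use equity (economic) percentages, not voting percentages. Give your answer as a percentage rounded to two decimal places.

52.40%

Rohan reaches Northlake along 2 paths.
Direct stake: 15% = 15%.
Via Selkirk: 44% × 85% = 37.4%.
Total: 15% + 37.4% = 52.4%.
Rounded: 52.40%.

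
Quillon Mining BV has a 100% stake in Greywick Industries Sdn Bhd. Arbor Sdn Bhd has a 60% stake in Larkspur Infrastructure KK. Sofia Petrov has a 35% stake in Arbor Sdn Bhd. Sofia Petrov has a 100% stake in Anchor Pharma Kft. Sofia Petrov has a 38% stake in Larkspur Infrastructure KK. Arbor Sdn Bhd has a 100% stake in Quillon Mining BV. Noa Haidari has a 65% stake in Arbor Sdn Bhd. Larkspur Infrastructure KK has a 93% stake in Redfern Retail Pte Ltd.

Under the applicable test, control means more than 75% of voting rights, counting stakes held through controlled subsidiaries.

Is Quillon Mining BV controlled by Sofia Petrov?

No

Sofia holds 100% of Anchor, so Sofia controls Anchor.
Neither Sofia nor any entity Sofia controls holds any voting interest in Quillon.
So Sofia does not control Quillon.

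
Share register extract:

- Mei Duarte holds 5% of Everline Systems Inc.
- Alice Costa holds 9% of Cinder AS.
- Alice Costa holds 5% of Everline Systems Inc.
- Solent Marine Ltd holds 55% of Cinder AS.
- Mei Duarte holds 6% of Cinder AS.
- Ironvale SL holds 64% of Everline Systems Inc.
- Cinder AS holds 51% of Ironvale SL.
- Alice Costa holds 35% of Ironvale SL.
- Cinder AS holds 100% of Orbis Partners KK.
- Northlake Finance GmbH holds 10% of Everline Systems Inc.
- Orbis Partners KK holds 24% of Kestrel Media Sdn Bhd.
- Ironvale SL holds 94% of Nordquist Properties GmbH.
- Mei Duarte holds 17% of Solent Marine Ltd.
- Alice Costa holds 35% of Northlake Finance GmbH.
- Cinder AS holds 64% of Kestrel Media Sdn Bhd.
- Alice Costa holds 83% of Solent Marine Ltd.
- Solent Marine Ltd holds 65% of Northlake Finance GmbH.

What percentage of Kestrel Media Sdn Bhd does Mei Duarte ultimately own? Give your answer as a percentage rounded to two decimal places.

Mei reaches Kestrel along 4 paths.
Via Cinder: 6% × 64% = 3.84%.
Via Solent → Cinder: 17% × 55% × 64% = 5.984%.
Via Cinder → Orbis: 6% × 100% × 24% = 1.44%.
Via Solent → Cinder → Orbis: 17% × 55% × 100% × 24% = 2.244%.
Total: 3.84% + 5.984% + 1.44% + 2.244% = 13.508%.
Rounded: 13.51%.

13.51%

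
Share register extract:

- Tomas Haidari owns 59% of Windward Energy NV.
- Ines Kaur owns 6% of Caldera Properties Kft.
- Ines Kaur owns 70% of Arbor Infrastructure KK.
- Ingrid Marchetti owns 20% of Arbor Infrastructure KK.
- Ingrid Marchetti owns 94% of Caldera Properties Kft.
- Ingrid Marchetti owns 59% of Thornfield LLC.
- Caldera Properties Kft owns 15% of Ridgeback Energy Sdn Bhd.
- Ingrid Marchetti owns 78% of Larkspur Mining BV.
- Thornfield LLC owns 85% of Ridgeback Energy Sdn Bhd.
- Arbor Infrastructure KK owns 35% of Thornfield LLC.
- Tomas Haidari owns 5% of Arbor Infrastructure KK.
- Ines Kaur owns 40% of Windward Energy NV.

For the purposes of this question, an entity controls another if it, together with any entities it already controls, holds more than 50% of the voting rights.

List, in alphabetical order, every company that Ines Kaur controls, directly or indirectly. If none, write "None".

Ines holds 70% of Arbor, so Ines controls Arbor.
No other company's threshold is met.

Arbor Infrastructure KK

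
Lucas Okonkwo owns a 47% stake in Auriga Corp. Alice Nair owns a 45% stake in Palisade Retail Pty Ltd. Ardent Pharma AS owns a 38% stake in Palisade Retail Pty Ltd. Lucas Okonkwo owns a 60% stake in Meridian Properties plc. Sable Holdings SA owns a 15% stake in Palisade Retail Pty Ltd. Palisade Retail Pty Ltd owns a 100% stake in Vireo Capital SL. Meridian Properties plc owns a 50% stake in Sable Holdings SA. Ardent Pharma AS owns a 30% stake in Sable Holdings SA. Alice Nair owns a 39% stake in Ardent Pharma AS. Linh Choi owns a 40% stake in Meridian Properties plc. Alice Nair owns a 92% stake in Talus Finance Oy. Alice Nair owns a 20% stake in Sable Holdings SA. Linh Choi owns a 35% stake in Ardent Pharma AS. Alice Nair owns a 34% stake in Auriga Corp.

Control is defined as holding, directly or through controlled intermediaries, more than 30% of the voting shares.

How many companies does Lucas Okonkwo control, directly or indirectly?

3

Lucas holds 60% of Meridian, so Lucas controls Meridian.
Lucas holds 47% of Auriga, so Lucas controls Auriga.
Meridian holds 50% of Sable, so Lucas controls Sable.
No other company's threshold is met.
Lucas controls 3 companies.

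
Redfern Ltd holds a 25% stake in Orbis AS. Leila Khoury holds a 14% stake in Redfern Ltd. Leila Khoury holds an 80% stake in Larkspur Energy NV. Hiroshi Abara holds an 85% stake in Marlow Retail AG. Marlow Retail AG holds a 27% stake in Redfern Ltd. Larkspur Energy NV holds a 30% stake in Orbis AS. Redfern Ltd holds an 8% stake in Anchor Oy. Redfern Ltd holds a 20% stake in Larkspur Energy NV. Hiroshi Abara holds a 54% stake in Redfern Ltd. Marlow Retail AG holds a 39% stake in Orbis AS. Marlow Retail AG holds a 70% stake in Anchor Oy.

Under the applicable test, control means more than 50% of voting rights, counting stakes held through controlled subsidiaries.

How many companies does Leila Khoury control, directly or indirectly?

Leila holds 80% of Larkspur, so Leila controls Larkspur.
No other company's threshold is met.
Leila controls 1 company.

1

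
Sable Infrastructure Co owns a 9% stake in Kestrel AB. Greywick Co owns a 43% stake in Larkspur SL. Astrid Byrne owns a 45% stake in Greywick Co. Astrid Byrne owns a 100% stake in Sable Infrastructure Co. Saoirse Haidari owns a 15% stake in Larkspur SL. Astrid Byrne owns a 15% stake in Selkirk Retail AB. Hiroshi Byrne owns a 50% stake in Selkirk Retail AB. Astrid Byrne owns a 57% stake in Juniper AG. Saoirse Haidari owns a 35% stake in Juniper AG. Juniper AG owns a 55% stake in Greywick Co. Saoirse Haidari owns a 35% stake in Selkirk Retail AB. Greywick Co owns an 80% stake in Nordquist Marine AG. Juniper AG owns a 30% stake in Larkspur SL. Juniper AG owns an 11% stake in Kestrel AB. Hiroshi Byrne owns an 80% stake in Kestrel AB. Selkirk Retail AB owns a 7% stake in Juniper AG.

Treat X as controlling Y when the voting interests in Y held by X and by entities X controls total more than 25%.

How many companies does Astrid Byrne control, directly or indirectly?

5

Astrid holds 57% of Juniper, so Astrid controls Juniper.
Astrid holds 100% of Sable, so Astrid controls Sable.
Astrid and Juniper together hold 45% + 55% = 100% of Greywick, so Astrid controls Greywick.
Juniper and Greywick together hold 30% + 43% = 73% of Larkspur, so Astrid controls Larkspur.
Greywick holds 80% of Nordquist, so Astrid controls Nordquist.
No other company's threshold is met.
Astrid controls 5 companies.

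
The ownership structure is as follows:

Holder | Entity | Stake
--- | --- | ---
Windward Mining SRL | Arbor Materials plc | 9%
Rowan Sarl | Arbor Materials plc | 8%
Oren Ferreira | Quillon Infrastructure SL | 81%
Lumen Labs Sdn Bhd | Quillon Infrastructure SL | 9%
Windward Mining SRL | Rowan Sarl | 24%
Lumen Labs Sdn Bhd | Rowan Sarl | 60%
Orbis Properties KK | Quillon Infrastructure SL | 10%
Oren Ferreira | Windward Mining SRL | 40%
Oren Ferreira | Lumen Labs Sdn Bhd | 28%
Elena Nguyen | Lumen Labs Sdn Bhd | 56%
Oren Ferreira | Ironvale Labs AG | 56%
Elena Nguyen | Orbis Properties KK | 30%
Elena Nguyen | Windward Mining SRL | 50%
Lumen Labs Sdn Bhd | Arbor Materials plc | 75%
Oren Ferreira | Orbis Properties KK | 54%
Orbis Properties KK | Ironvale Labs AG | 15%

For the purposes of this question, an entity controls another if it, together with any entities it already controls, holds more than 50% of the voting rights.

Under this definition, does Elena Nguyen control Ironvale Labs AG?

Elena holds 56% of Lumen, so Elena controls Lumen.
Lumen holds 60% of Rowan, so Elena controls Rowan.
Rowan and Lumen together hold 8% + 75% = 83% of Arbor, so Elena controls Arbor.
Neither Elena nor any entity Elena controls holds any voting interest in Ironvale.
So Elena does not control Ironvale.

No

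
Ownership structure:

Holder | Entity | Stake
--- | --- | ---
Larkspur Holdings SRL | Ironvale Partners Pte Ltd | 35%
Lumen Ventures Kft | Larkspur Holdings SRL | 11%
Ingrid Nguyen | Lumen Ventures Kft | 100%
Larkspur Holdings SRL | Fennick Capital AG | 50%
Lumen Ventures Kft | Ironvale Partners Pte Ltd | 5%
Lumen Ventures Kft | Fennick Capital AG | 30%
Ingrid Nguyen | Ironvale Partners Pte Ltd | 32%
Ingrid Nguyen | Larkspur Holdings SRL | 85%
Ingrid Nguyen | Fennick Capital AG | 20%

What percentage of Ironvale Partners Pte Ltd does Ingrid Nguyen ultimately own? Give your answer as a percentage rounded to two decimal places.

70.60%

Ingrid reaches Ironvale along 4 paths.
Via Larkspur: 85% × 35% = 29.75%.
Via Lumen → Larkspur: 100% × 11% × 35% = 3.85%.
Direct stake: 32% = 32%.
Via Lumen: 100% × 5% = 5%.
Total: 29.75% + 3.85% + 32% + 5% = 70.6%.
Rounded: 70.60%.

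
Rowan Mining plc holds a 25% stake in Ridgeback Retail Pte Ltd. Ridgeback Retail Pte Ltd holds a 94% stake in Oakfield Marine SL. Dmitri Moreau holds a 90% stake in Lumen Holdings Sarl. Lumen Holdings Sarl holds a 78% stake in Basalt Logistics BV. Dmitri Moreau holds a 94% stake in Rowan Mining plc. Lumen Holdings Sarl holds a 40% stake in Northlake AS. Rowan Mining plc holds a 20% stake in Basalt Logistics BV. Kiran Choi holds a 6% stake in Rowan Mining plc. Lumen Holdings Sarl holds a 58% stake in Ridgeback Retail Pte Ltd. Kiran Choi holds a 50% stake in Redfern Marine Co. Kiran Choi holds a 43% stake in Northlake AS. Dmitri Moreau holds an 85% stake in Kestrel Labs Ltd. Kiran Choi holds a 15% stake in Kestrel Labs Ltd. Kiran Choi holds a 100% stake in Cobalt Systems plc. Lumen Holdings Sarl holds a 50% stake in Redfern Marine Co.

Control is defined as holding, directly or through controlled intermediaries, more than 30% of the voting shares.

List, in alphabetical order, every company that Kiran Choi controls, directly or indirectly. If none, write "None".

Kiran holds 43% of Northlake, so Kiran controls Northlake.
Kiran holds 100% of Cobalt, so Kiran controls Cobalt.
Kiran holds 50% of Redfern, so Kiran controls Redfern.
No other company's threshold is met.

Cobalt Systems plc, Northlake AS, Redfern Marine Co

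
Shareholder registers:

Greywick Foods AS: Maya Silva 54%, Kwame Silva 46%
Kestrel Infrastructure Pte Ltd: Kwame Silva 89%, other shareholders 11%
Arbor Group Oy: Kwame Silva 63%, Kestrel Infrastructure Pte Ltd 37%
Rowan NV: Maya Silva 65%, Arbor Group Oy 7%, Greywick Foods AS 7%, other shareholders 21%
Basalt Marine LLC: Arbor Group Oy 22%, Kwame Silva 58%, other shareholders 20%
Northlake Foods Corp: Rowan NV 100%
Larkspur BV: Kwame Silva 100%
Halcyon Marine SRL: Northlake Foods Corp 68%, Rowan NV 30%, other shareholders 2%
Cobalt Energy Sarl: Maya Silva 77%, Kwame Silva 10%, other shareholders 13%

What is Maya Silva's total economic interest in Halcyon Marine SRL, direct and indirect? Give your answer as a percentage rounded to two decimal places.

67.40%

Maya reaches Halcyon along 4 paths.
Via Rowan → Northlake: 65% × 100% × 68% = 44.2%.
Via Greywick → Rowan → Northlake: 54% × 7% × 100% × 68% = 2.5704%.
Via Rowan: 65% × 30% = 19.5%.
Via Greywick → Rowan: 54% × 7% × 30% = 1.134%.
Total: 44.2% + 2.5704% + 19.5% + 1.134% = 67.4044%.
Rounded: 67.40%.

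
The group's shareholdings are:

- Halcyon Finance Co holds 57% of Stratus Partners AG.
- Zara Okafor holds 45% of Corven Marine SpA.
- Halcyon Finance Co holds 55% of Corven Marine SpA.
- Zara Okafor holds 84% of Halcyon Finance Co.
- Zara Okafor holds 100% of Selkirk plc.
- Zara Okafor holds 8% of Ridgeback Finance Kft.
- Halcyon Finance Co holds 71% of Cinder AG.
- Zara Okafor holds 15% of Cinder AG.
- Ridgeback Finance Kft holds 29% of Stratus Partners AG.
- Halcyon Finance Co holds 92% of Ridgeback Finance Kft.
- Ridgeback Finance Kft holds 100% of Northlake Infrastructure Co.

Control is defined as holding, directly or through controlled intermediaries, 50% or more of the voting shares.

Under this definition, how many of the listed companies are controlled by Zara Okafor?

Zara holds 84% of Halcyon, so Zara controls Halcyon.
Zara holds 100% of Selkirk, so Zara controls Selkirk.
Zara and Halcyon together hold 45% + 55% = 100% of Corven, so Zara controls Corven.
Zara and Halcyon together hold 8% + 92% = 100% of Ridgeback, so Zara controls Ridgeback.
Ridgeback holds 100% of Northlake, so Zara controls Northlake.
Halcyon and Zara together hold 71% + 15% = 86% of Cinder, so Zara controls Cinder.
Halcyon and Ridgeback together hold 57% + 29% = 86% of Stratus, so Zara controls Stratus.
Zara controls 7 companies.

7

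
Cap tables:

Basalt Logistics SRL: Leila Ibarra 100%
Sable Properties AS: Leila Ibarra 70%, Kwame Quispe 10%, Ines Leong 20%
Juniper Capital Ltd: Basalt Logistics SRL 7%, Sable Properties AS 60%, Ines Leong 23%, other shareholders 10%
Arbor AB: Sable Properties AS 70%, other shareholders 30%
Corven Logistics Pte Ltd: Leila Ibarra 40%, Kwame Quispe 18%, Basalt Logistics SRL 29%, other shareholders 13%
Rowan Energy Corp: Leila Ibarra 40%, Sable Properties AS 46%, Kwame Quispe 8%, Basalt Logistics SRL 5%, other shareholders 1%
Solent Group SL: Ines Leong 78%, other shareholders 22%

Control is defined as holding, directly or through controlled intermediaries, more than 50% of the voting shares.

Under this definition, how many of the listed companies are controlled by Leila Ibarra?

Leila holds 100% of Basalt, so Leila controls Basalt.
Leila holds 70% of Sable, so Leila controls Sable.
Basalt and Sable together hold 7% + 60% = 67% of Juniper, so Leila controls Juniper.
Sable holds 70% of Arbor, so Leila controls Arbor.
Leila and Basalt together hold 40% + 29% = 69% of Corven, so Leila controls Corven.
Leila and Sable and Basalt together hold 40% + 46% + 5% = 91% of Rowan, so Leila controls Rowan.
No other company's threshold is met.
Leila controls 6 companies.

6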